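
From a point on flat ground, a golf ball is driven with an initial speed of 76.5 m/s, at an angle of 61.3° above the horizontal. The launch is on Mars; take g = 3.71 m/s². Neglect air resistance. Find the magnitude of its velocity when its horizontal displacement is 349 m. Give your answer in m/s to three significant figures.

Horizontal component vₓ = 76.50 cos 61.3° = 36.74 m/s; vertical v_y0 = 76.50 sin 61.3° = 67.10 m/s.
x = vₓ t ⇒ t = 349/36.74 = 9.500 s.
Vertical velocity there: v_y = v_y0 − g t = 67.10 − 3.71 × 9.500 = 31.86 m/s.
Speed: √(vₓ² + v_y²) = √(36.74² + 31.86²) = 48.63 m/s.

48.6 m/s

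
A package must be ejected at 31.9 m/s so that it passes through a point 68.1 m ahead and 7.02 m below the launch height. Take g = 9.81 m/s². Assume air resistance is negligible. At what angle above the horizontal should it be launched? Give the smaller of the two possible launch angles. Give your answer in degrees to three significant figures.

13.8°

Trajectory: y = x tanθ − g x² (1 + tan²θ)/(2v₀²). With x = 68.1, y = −7.02, v₀ = 31.9, g = 9.81:
22.35 tan²θ − 68.1 tanθ + (15.33) = 0.
tanθ = [68.1 ± √(68.1² − 4 × 22.35 × (15.33))] / (2 × 22.35) = (68.1 ± 57.15) / 44.71, giving tanθ = 0.2448 or 2.802.
θ = 13.76° or 70.36°; the smaller is 13.76°.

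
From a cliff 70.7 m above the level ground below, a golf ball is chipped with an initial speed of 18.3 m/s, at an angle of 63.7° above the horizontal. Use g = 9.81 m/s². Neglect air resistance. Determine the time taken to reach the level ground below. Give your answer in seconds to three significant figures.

5.82 s

Components: vₓ = 18.30 cos 63.7° = 8.108 m/s, v_y0 = 18.30 sin 63.7° = 16.41 m/s.
With up positive and y = 0 at the ground: y(t) = 70.7 + (16.41) t − 4.905 t². Setting y = 0 and taking the positive root: t = [16.41 + √(16.41² + 2·9.81·70.7)] / 9.81 = (16.41 + 40.70) / 9.81 = 5.821 s.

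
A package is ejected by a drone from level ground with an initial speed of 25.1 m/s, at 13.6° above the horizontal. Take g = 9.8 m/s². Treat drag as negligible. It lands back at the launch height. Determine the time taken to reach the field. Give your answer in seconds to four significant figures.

1.205 s

Components: vₓ = 25.10 cos 13.6° = 24.40 m/s, v_y0 = 25.10 sin 13.6° = 5.902 m/s.
Landing at launch height ⇒ T = 2 v_y0 / g = 2 × 5.902 / 9.80 = 1.205 s.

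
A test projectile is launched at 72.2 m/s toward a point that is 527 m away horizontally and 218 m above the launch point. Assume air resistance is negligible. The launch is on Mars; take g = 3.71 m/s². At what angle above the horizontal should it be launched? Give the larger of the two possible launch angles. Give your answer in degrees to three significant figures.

Trajectory: y = x tanθ − g x² (1 + tan²θ)/(2v₀²). With x = 527, y = 218, v₀ = 72.2, g = 3.71:
98.83 tan²θ − 527 tanθ + (316.8) = 0.
tanθ = [527 ± √(527² − 4 × 98.83 × (316.8))] / (2 × 98.83) = (527 ± 390.5) / 197.7, giving tanθ = 0.6906 or 4.642.
θ = 34.63° or 77.84°; the larger is 77.84°.

77.8°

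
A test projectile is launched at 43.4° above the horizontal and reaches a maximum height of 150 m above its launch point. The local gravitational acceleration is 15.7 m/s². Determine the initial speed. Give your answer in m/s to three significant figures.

At the peak v_y = 0, so v_y0 = √(2gH) = √(2 × 15.7 × 150) = 68.63 m/s.
v_y0 = v₀ sin θ ⇒ v₀ = 68.63 / sin 43.4° = 99.88 m/s.

99.9 m/s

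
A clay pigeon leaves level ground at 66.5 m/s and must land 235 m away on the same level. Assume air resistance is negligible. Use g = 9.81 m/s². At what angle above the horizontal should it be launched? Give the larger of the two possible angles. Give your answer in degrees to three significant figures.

Level-ground range R = v₀² sin(2θ)/g ⇒ sin(2θ) = gR/v₀² = 9.81 × 235 / 66.5² = 0.5213.
2θ = 31.42° or 180° − 31.42° = 148.6°, so θ = 15.71° or 74.29°.
The larger angle is 74.29°.

74.3°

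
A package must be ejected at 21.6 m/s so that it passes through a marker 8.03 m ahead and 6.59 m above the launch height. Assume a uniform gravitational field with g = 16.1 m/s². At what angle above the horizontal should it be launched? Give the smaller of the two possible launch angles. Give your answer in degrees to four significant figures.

48.72°

Trajectory: y = x tanθ − g x² (1 + tan²θ)/(2v₀²). With x = 8.03, y = 6.59, v₀ = 21.6, g = 16.1:
1.113 tan²θ − 8.03 tanθ + (7.703) = 0.
tanθ = [8.03 ± √(8.03² − 4 × 1.113 × (7.703))] / (2 × 1.113) = (8.03 ± 5.496) / 2.225, giving tanθ = 1.139 or 6.079.
θ = 48.72° or 80.66°; the smaller is 48.72°.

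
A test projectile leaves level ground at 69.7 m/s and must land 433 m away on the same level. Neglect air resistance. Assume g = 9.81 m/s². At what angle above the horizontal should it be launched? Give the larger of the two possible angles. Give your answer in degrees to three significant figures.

59.5°

Level-ground range R = v₀² sin(2θ)/g ⇒ sin(2θ) = gR/v₀² = 9.81 × 433 / 69.7² = 0.8744.
2θ = 60.97° or 180° − 60.97° = 119.0°, so θ = 30.48° or 59.52°.
The larger angle is 59.52°.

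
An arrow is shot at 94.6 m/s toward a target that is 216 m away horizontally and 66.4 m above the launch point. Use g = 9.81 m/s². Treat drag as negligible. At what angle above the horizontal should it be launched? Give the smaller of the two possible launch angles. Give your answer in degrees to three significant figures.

24.2°

Trajectory: y = x tanθ − g x² (1 + tan²θ)/(2v₀²). With x = 216, y = 66.4, v₀ = 94.6, g = 9.81:
25.57 tan²θ − 216 tanθ + (91.97) = 0.
tanθ = [216 ± √(216² − 4 × 25.57 × (91.97))] / (2 × 25.57) = (216 ± 193.0) / 51.14, giving tanθ = 0.4497 or 7.997.
θ = 24.22° or 82.87°; the smaller is 24.22°.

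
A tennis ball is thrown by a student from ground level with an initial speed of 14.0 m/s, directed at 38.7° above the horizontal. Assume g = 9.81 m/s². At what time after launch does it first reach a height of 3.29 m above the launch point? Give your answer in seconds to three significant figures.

0.538 s

Resolve: vₓ = 14.00 cos 38.7° = 10.93 m/s and v_y0 = 14.00 sin 38.7° = 8.753 m/s.
Set y = v_y0 t − ½ g t² = 3.29: 4.905 t² − 8.753 t + 3.29 = 0.
t = [8.753 ± √(8.753² − 2·9.81·3.29)] / 9.81 = (8.753 ± 3.475) / 9.81, so t = 0.5381 s or t = 1.246 s.
The first (ascending) time is 0.5381 s.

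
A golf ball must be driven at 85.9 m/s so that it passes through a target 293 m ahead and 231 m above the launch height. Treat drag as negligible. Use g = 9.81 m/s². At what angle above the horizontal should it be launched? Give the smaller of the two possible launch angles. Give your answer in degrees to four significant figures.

52.96°

Trajectory: y = x tanθ − g x² (1 + tan²θ)/(2v₀²). With x = 293, y = 231, v₀ = 85.9, g = 9.81:
57.07 tan²θ − 293 tanθ + (288.1) = 0.
tanθ = [293 ± √(293² − 4 × 57.07 × (288.1))] / (2 × 57.07) = (293 ± 141.7) / 114.1, giving tanθ = 1.325 or 3.809.
θ = 52.96° or 75.29°; the smaller is 52.96°.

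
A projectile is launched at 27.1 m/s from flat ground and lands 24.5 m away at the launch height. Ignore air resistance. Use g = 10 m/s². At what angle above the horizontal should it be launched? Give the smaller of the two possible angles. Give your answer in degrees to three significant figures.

Level-ground range R = v₀² sin(2θ)/g ⇒ sin(2θ) = gR/v₀² = 10.0 × 24.5 / 27.1² = 0.3336.
2θ = 19.49° or 180° − 19.49° = 160.5°, so θ = 9.744° or 80.26°.
The smaller angle is 9.744°.

9.74°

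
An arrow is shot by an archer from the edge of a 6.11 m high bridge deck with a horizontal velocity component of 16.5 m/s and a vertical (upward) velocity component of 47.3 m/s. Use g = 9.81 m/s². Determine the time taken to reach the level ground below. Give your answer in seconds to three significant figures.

9.77 s

With up positive and y = 0 at the ground: y(t) = 6.11 + (47.30) t − 4.905 t². Setting y = 0 and taking the positive root: t = [47.30 + √(47.30² + 2·9.81·6.11)] / 9.81 = (47.30 + 48.55) / 9.81 = 9.771 s.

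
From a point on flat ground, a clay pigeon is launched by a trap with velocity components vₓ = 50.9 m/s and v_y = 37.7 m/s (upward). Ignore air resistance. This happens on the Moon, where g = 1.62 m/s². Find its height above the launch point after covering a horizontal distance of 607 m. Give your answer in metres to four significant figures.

334.4 m

x = vₓ t ⇒ t = 607/50.90 = 11.93 s.
Height: y = v_y0 t − ½ g t² = 37.70 × 11.93 − 0.8100 × 11.93² = 449.6 − 115.2 = 334.4 m.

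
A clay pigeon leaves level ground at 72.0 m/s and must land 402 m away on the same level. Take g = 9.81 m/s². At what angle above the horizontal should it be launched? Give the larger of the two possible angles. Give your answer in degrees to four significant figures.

65.24°

R = v₀² sin 2θ / g gives sin 2θ = gR/v₀² = 9.81·402/72.0² = 0.7607.
2θ = 49.53° or 180° − 49.53° = 130.5°, so θ = 24.76° or 65.24°.
The larger angle is 65.24°.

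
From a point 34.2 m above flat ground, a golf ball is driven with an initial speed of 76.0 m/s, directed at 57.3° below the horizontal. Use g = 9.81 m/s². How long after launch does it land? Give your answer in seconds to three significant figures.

0.514 s

vₓ = 76.00 cos 57.3° = 41.06 m/s; v_y0 = −63.95 m/s (downward).
Vertical motion (up positive, ground at y = 0): 4.905 t² − (−63.95) t − 34.2 = 0, so t = (−63.95 + √(63.95² + 2·9.81·34.2)) / 9.81 = (−63.95 + 69.00) / 9.81 = 0.5145 s.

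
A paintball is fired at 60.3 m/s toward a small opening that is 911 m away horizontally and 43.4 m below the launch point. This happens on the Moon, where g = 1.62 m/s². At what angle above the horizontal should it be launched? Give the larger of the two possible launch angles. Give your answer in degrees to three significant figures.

78.2°

Trajectory: y = x tanθ − g x² (1 + tan²θ)/(2v₀²). With x = 911, y = −43.4, v₀ = 60.3, g = 1.62:
184.9 tan²θ − 911 tanθ + (141.5) = 0.
tanθ = [911 ± √(911² − 4 × 184.9 × (141.5))] / (2 × 184.9) = (911 ± 851.6) / 369.8, giving tanθ = 0.1605 or 4.767.
θ = 9.120° or 78.15°; the larger is 78.15°.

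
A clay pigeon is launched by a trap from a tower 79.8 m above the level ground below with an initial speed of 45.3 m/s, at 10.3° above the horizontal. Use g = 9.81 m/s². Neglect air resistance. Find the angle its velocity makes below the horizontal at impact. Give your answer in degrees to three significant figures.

42.2°

Resolve: vₓ = 45.30 cos 10.3° = 44.57 m/s and v_y0 = 45.30 sin 10.3° = 8.100 m/s.
With up positive and y = 0 at the ground: y(t) = 79.8 + (8.100) t − 4.905 t². Setting y = 0 and taking the positive root: t = [8.100 + √(8.100² + 2·9.81·79.8)] / 9.81 = (8.100 + 40.39) / 9.81 = 4.943 s.
At impact: v_y = v_y0 − g t = −40.39 m/s; vₓ = 44.57 m/s.
Angle below horizontal: arctan(|v_y|/vₓ) = arctan(40.39/44.57) = 42.18°.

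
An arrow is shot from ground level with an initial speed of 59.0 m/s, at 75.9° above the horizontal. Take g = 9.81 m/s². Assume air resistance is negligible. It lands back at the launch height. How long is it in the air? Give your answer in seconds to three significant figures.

11.7 s

Horizontal component vₓ = 59.00 cos 75.9° = 14.37 m/s; vertical v_y0 = 59.00 sin 75.9° = 57.22 m/s.
Time of flight on level ground: T = 2 v_y0 / g = 2 × 57.22 / 9.81 = 11.67 s.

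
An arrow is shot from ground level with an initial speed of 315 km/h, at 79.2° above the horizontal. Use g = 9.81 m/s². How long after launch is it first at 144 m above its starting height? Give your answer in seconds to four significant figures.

1.876 s

Convert: 315 km/h = 315/3.6 = 87.50 m/s.
Horizontal component vₓ = 87.50 cos 79.2° = 16.40 m/s; vertical v_y0 = 87.50 sin 79.2° = 85.95 m/s.
Set y = v_y0 t − ½ g t² = 144: 4.905 t² − 85.95 t + 144 = 0.
Quadratic formula: t = (85.95 ± √4562.1) / 9.81 = (85.95 ± 67.54) / 9.81 → t = 1.876 s or 15.65 s.
The first (ascending) time is 1.876 s.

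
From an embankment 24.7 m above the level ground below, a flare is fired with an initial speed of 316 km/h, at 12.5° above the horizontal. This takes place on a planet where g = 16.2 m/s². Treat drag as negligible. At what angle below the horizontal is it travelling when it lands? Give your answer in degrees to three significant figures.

21.7°

Convert: 316 km/h = 316/3.6 = 87.78 m/s.
Components: vₓ = 87.78 cos 12.5° = 85.70 m/s, v_y0 = 87.78 sin 12.5° = 19.00 m/s.
The projectile lands when y = 24.7 + (19.00) t − ½·16.2·t² = 0. Positive root: t = (19.00 + √(19.00² + 2·16.2·24.7)) / 16.2 = (19.00 + 34.08) / 16.2 = 3.276 s.
At impact: v_y = v_y0 − g t = −34.08 m/s; vₓ = 85.70 m/s.
Angle below horizontal: arctan(|v_y|/vₓ) = arctan(34.08/85.70) = 21.68°.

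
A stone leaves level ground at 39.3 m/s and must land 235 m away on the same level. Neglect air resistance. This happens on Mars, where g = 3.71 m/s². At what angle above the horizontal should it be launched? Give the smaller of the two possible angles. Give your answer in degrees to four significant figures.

R = v₀² sin 2θ / g gives sin 2θ = gR/v₀² = 3.71·235/39.3² = 0.5645.
2θ = 34.37° or 180° − 34.37° = 145.6°, so θ = 17.18° or 72.82°.
The smaller angle is 17.18°.

17.18°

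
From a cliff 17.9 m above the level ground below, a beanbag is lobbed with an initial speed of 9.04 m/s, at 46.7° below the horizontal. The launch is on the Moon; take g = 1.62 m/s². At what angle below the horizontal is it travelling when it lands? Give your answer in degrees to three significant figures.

Resolve: vₓ = 9.040 cos 46.7° = 6.200 m/s and v_y0 = −6.579 m/s (downward).
With up positive and y = 0 at the ground: y(t) = 17.9 + (−6.579) t − 0.8100 t². Setting y = 0 and taking the positive root: t = [−6.579 + √(6.579² + 2·1.62·17.9)] / 1.62 = (−6.579 + 10.06) / 1.62 = 2.151 s.
At impact: v_y = v_y0 − g t = −10.06 m/s; vₓ = 6.200 m/s.
Angle below horizontal: arctan(|v_y|/vₓ) = arctan(10.06/6.200) = 58.36°.

58.4°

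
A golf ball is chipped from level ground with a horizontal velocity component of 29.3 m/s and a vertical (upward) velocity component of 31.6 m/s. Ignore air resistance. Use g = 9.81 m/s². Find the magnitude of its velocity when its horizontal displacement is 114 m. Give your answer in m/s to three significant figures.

30.0 m/s

At x = 114 m, t = x/vₓ = 114/29.30 = 3.891 s.
Vertical velocity there: v_y = v_y0 − g t = 31.60 − 9.81 × 3.891 = −6.569 m/s.
Speed: √(vₓ² + v_y²) = √(29.30² + 6.569²) = 30.03 m/s.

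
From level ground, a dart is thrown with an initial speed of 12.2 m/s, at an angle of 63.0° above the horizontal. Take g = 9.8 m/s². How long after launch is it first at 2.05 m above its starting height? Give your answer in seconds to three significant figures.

0.208 s

Resolve: vₓ = 12.20 cos 63.0° = 5.539 m/s and v_y0 = 12.20 sin 63.0° = 10.87 m/s.
Require v_y0 t − ½ g t² = 2.05, i.e. 4.900 t² − 10.87 t + 2.05 = 0.
t = [10.87 ± √(10.87² − 2·9.80·2.05)] / 9.80 = (10.87 ± 8.831) / 9.80, so t = 0.2081 s or t = 2.010 s.
The first (ascending) time is 0.2081 s.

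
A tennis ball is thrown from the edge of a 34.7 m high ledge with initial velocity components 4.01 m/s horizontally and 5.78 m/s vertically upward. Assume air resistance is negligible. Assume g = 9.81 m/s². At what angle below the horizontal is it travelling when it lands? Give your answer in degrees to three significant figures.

Vertical motion (up positive, ground at y = 0): 4.905 t² − (5.780) t − 34.7 = 0, so t = (5.780 + √(5.780² + 2·9.81·34.7)) / 9.81 = (5.780 + 26.72) / 9.81 = 3.313 s.
At impact: v_y = v_y0 − g t = −26.72 m/s; vₓ = 4.010 m/s.
Angle below horizontal: arctan(|v_y|/vₓ) = arctan(26.72/4.010) = 81.47°.

81.5°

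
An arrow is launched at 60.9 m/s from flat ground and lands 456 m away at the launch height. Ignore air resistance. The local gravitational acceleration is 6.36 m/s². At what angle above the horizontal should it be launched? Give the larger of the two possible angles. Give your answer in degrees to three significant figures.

Level-ground range R = v₀² sin(2θ)/g ⇒ sin(2θ) = gR/v₀² = 6.36 × 456 / 60.9² = 0.7820.
2θ = 51.44° or 180° − 51.44° = 128.6°, so θ = 25.72° or 64.28°.
The larger angle is 64.28°.

64.3°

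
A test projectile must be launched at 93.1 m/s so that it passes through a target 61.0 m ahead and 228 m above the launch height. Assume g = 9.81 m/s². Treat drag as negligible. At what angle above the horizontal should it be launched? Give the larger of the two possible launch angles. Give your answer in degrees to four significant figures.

87.66°

Trajectory: y = x tanθ − g x² (1 + tan²θ)/(2v₀²). With x = 61.0, y = 228, v₀ = 93.1, g = 9.81:
2.106 tan²θ − 61.0 tanθ + (230.1) = 0.
tanθ = [61.0 ± √(61.0² − 4 × 2.106 × (230.1))] / (2 × 2.106) = (61.0 ± 42.22) / 4.211, giving tanθ = 4.458 or 24.51.
θ = 77.36° or 87.66°; the larger is 87.66°.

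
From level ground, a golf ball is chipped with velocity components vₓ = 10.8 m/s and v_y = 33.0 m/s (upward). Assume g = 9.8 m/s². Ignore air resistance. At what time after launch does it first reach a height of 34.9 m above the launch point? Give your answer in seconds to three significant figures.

Require v_y0 t − ½ g t² = 34.9, i.e. 4.900 t² − 33.00 t + 34.9 = 0.
Quadratic formula: t = (33.00 ± √404.96) / 9.80 = (33.00 ± 20.12) / 9.80 → t = 1.314 s or 5.421 s.
The first (ascending) time is 1.314 s.

1.31 s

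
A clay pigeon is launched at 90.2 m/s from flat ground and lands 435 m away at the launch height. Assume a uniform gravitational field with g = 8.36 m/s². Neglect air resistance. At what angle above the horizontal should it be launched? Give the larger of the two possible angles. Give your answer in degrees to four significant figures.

R = v₀² sin 2θ / g gives sin 2θ = gR/v₀² = 8.36·435/90.2² = 0.4470.
2θ = 26.55° or 180° − 26.55° = 153.5°, so θ = 13.27° or 76.73°.
The larger angle is 76.73°.

76.73°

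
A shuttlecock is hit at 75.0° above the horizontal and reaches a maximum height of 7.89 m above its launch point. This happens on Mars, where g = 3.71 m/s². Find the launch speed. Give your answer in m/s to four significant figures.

At the peak v_y = 0, so v_y0 = √(2gH) = √(2 × 3.71 × 7.89) = 7.651 m/s.
v_y0 = v₀ sin θ ⇒ v₀ = 7.651 / sin 75.0° = 7.921 m/s.

7.921 m/s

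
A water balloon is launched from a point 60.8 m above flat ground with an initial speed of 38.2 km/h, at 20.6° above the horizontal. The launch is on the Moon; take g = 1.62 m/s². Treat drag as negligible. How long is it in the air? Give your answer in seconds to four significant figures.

11.27 s

Convert: 38.2 km/h = 38.2/3.6 = 10.61 m/s.
Horizontal component vₓ = 10.61 cos 20.6° = 9.933 m/s; vertical v_y0 = 10.61 sin 20.6° = 3.733 m/s.
The projectile lands when y = 60.8 + (3.733) t − ½·1.62·t² = 0. Positive root: t = (3.733 + √(3.733² + 2·1.62·60.8)) / 1.62 = (3.733 + 14.52) / 1.62 = 11.27 s.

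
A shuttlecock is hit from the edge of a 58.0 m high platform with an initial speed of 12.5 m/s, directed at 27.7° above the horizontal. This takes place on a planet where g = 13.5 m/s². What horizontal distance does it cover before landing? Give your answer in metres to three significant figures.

37.6 m

Horizontal component vₓ = 12.50 cos 27.7° = 11.07 m/s; vertical v_y0 = 12.50 sin 27.7° = 5.811 m/s.
Vertical motion (up positive, ground at y = 0): 6.750 t² − (5.811) t − 58.0 = 0, so t = (5.811 + √(5.811² + 2·13.5·58.0)) / 13.5 = (5.811 + 40.00) / 13.5 = 3.393 s.
Horizontal distance: R = vₓ t = 11.07 × 3.393 = 37.55 m.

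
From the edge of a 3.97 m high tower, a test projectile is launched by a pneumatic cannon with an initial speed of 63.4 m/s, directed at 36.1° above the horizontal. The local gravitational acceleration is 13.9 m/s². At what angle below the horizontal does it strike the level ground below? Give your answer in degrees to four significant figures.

37.14°

Horizontal component vₓ = 63.40 cos 36.1° = 51.23 m/s; vertical v_y0 = 63.40 sin 36.1° = 37.36 m/s.
Vertical motion (up positive, ground at y = 0): 6.950 t² − (37.36) t − 3.97 = 0, so t = (37.36 + √(37.36² + 2·13.9·3.97)) / 13.9 = (37.36 + 38.80) / 13.9 = 5.479 s.
At impact: v_y = v_y0 − g t = −38.80 m/s; vₓ = 51.23 m/s.
Angle below horizontal: arctan(|v_y|/vₓ) = arctan(38.80/51.23) = 37.14°.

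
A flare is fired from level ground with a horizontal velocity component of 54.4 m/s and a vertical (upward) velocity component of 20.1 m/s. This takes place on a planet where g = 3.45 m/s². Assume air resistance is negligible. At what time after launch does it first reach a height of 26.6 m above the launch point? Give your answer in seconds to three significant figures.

Height y(t) = 20.10 t − 1.725 t² = 26.6 gives 1.725 t² − 20.10 t + 26.6 = 0.
t = [20.10 ± √(20.10² − 2·3.45·26.6)] / 3.45 = (20.10 ± 14.85) / 3.45, so t = 1.522 s or t = 10.13 s.
The first (ascending) time is 1.522 s.

1.52 s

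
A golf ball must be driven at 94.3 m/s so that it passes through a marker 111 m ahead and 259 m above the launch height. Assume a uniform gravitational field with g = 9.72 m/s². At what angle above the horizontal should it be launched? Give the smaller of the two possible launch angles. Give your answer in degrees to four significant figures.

71.01°

Trajectory: y = x tanθ − g x² (1 + tan²θ)/(2v₀²). With x = 111, y = 259, v₀ = 94.3, g = 9.72:
6.734 tan²θ − 111 tanθ + (265.7) = 0.
tanθ = [111 ± √(111² − 4 × 6.734 × (265.7))] / (2 × 6.734) = (111 ± 71.86) / 13.47, giving tanθ = 2.906 or 13.58.
θ = 71.01° or 85.79°; the smaller is 71.01°.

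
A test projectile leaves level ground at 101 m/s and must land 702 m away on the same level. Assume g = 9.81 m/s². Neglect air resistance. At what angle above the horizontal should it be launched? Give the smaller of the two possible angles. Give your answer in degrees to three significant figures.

21.2°

From R = (v₀²/g) sin 2θ: sin 2θ = 9.81 × 702 / 10201 = 0.6751.
2θ = 42.46° or 180° − 42.46° = 137.5°, so θ = 21.23° or 68.77°.
The smaller angle is 21.23°.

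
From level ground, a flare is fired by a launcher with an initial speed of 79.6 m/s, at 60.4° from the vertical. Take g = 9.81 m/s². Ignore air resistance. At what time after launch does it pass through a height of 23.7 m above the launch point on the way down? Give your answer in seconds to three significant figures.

vₓ = 79.60 sin 60.4° = 69.21 m/s; v_y0 = 79.60 cos 60.4° = 39.32 m/s.
Height y(t) = 39.32 t − 4.905 t² = 23.7 gives 4.905 t² − 39.32 t + 23.7 = 0.
Quadratic formula: t = (39.32 ± √1080.9) / 9.81 = (39.32 ± 32.88) / 9.81 → t = 0.6566 s or 7.359 s.
The descending-branch root is 7.359 s.

7.36 s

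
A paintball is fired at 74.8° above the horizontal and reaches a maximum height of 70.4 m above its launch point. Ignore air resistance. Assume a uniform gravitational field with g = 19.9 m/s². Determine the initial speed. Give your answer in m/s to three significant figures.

54.9 m/s

At the peak v_y = 0, so v_y0 = √(2gH) = √(2 × 19.9 × 70.4) = 52.93 m/s.
v_y0 = v₀ sin θ ⇒ v₀ = 52.93 / sin 74.8° = 54.85 m/s.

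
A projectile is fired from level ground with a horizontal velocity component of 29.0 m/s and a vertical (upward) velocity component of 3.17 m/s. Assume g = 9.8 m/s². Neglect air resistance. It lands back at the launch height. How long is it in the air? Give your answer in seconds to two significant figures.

0.65 s

It returns to y = 0 when t = 2 v_y0 / g = 2(3.170)/9.80 = 0.6469 s.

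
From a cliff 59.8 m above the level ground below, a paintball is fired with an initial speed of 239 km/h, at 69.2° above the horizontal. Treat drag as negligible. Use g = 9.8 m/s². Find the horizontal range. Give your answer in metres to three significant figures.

Convert: 239 km/h = 239/3.6 = 66.39 m/s.
Horizontal component vₓ = 66.39 cos 69.2° = 23.58 m/s; vertical v_y0 = 66.39 sin 69.2° = 62.06 m/s.
Vertical motion (up positive, ground at y = 0): 4.900 t² − (62.06) t − 59.8 = 0, so t = (62.06 + √(62.06² + 2·9.80·59.8)) / 9.80 = (62.06 + 70.88) / 9.80 = 13.57 s.
Horizontal distance: R = vₓ t = 23.58 × 13.57 = 319.8 m.

320 m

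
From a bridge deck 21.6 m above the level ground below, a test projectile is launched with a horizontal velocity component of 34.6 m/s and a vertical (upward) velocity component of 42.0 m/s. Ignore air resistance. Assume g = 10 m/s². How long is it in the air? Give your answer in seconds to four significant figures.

8.886 s

Vertical motion (up positive, ground at y = 0): 5.000 t² − (42.00) t − 21.6 = 0, so t = (42.00 + √(42.00² + 2·10.0·21.6)) / 10.0 = (42.00 + 46.86) / 10.0 = 8.886 s.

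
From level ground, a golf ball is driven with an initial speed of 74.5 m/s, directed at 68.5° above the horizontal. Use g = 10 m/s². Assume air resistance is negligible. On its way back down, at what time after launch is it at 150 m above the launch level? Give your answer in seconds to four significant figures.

11.18 s

Components: vₓ = 74.50 cos 68.5° = 27.30 m/s, v_y0 = 74.50 sin 68.5° = 69.32 m/s.
Require v_y0 t − ½ g t² = 150, i.e. 5.000 t² − 69.32 t + 150 = 0.
Quadratic formula: t = (69.32 ± √1804.7) / 10.0 = (69.32 ± 42.48) / 10.0 → t = 2.683 s or 11.18 s.
The descending-branch root is 11.18 s.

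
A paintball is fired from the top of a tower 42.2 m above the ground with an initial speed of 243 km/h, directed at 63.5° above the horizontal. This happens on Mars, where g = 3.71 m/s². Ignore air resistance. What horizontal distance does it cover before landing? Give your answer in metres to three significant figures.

Convert: 243 km/h = 243/3.6 = 67.50 m/s.
vₓ = 67.50 cos 63.5° = 30.12 m/s; v_y0 = 67.50 sin 63.5° = 60.41 m/s.
With up positive and y = 0 at the ground: y(t) = 42.2 + (60.41) t − 1.855 t². Setting y = 0 and taking the positive root: t = [60.41 + √(60.41² + 2·3.71·42.2)] / 3.71 = (60.41 + 62.95) / 3.71 = 33.25 s.
Horizontal distance: R = vₓ t = 30.12 × 33.25 = 1001 m.

1000 m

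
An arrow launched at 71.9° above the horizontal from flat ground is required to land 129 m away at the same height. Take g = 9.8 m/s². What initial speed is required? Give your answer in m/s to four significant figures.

46.27 m/s

From R = (v₀² / g) sin 2θ: v₀ = √(gR / sin 2θ).
v₀ = √(9.80 × 129 / sin 143.8°) = √(1264 / 0.5906) = √2140.5 = 46.27 m/s.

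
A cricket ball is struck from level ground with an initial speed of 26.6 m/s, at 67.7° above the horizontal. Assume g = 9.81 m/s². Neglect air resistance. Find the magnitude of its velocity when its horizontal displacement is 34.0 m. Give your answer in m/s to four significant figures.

13.15 m/s

vₓ = 26.60 cos 67.7° = 10.09 m/s; v_y0 = 26.60 sin 67.7° = 24.61 m/s.
Time to reach x = 34.0 m: t = x/vₓ = 34.0/10.09 = 3.368 s.
Vertical velocity there: v_y = v_y0 − g t = 24.61 − 9.81 × 3.368 = −8.434 m/s.
Speed: √(vₓ² + v_y²) = √(10.09² + 8.434²) = 13.15 m/s.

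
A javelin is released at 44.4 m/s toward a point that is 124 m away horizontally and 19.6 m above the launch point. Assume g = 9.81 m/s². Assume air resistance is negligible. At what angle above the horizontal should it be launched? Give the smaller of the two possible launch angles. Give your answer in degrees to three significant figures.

29.5°

Trajectory: y = x tanθ − g x² (1 + tan²θ)/(2v₀²). With x = 124, y = 19.6, v₀ = 44.4, g = 9.81:
38.26 tan²θ − 124 tanθ + (57.86) = 0.
tanθ = [124 ± √(124² − 4 × 38.26 × (57.86))] / (2 × 38.26) = (124 ± 80.76) / 76.51, giving tanθ = 0.5651 or 2.676.
θ = 29.47° or 69.51°; the smaller is 29.47°.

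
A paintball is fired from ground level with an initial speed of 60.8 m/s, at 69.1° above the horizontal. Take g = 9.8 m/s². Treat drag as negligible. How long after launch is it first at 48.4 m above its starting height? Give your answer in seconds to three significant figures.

vₓ = 60.80 cos 69.1° = 21.69 m/s; v_y0 = 60.80 sin 69.1° = 56.80 m/s.
Height y(t) = 56.80 t − 4.900 t² = 48.4 gives 4.900 t² − 56.80 t + 48.4 = 0.
t = [56.80 ± √(56.80² − 2·9.80·48.4)] / 9.80 = (56.80 ± 47.72) / 9.80, so t = 0.9261 s or t = 10.67 s.
The first (ascending) time is 0.9261 s.

0.926 s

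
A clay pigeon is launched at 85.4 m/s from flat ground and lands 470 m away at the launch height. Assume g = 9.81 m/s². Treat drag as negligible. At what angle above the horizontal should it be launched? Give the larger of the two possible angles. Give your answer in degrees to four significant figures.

From R = (v₀²/g) sin 2θ: sin 2θ = 9.81 × 470 / 7293.2 = 0.6322.
2θ = 39.21° or 180° − 39.21° = 140.8°, so θ = 19.61° or 70.39°.
The larger angle is 70.39°.

70.39°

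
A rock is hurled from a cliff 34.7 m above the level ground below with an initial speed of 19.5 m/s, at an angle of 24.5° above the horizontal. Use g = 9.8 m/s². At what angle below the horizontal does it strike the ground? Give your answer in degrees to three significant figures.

Horizontal component vₓ = 19.50 cos 24.5° = 17.74 m/s; vertical v_y0 = 19.50 sin 24.5° = 8.087 m/s.
The projectile lands when y = 34.7 + (8.087) t − ½·9.80·t² = 0. Positive root: t = (8.087 + √(8.087² + 2·9.80·34.7)) / 9.80 = (8.087 + 27.30) / 9.80 = 3.611 s.
At impact: v_y = v_y0 − g t = −27.30 m/s; vₓ = 17.74 m/s.
Angle below horizontal: arctan(|v_y|/vₓ) = arctan(27.30/17.74) = 56.98°.

57.0°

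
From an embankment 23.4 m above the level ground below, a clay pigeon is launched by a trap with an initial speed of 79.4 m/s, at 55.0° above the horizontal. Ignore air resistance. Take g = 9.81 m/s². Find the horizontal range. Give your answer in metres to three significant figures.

vₓ = 79.40 cos 55.0° = 45.54 m/s; v_y0 = 79.40 sin 55.0° = 65.04 m/s.
With up positive and y = 0 at the ground: y(t) = 23.4 + (65.04) t − 4.905 t². Setting y = 0 and taking the positive root: t = [65.04 + √(65.04² + 2·9.81·23.4)] / 9.81 = (65.04 + 68.48) / 9.81 = 13.61 s.
Horizontal distance: R = vₓ t = 45.54 × 13.61 = 619.9 m.

620 m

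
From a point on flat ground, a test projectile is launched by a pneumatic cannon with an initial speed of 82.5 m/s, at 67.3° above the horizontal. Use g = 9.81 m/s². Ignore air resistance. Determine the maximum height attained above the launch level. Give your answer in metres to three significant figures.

295 m

Horizontal component vₓ = 82.50 cos 67.3° = 31.84 m/s; vertical v_y0 = 82.50 sin 67.3° = 76.11 m/s.
Maximum height: H = v_y0² / (2g) = 76.11² / (2 × 9.81) = 295.2 m.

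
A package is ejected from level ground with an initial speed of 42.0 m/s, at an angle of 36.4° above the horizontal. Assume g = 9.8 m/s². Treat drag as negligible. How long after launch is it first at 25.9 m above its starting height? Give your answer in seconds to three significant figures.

vₓ = 42.00 cos 36.4° = 33.81 m/s; v_y0 = 42.00 sin 36.4° = 24.92 m/s.
Set y = v_y0 t − ½ g t² = 25.9: 4.900 t² − 24.92 t + 25.9 = 0.
Quadratic formula: t = (24.92 ± √113.55) / 9.80 = (24.92 ± 10.66) / 9.80 → t = 1.456 s or 3.631 s.
The first (ascending) time is 1.456 s.

1.46 s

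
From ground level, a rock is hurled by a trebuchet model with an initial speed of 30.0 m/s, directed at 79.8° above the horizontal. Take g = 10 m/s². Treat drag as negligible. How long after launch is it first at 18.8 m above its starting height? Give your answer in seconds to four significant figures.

vₓ = 30.00 cos 79.8° = 5.313 m/s; v_y0 = 30.00 sin 79.8° = 29.53 m/s.
Height y(t) = 29.53 t − 5.000 t² = 18.8 gives 5.000 t² − 29.53 t + 18.8 = 0.
Quadratic formula: t = (29.53 ± √495.78) / 10.0 = (29.53 ± 22.27) / 10.0 → t = 0.7260 s or 5.179 s.
The first (ascending) time is 0.7260 s.

0.7260 s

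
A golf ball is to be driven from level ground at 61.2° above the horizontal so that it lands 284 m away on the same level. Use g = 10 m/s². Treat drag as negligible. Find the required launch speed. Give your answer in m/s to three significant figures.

From R = (v₀² / g) sin 2θ: v₀ = √(gR / sin 2θ).
v₀ = √(10.0 × 284 / sin 122.4°) = √(2840 / 0.8443) = √3363.6 = 58.00 m/s.

58.0 m/s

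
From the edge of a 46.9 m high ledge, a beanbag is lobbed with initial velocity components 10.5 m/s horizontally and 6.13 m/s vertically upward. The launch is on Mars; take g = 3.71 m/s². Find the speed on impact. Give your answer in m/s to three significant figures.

The projectile lands when y = 46.9 + (6.130) t − ½·3.71·t² = 0. Positive root: t = (6.130 + √(6.130² + 2·3.71·46.9)) / 3.71 = (6.130 + 19.64) / 3.71 = 6.945 s.
Vertical velocity at impact: v_y = v_y0 − g t = 6.130 − 3.71 × 6.945 = −19.64 m/s.
Speed: |v| = √(vₓ² + v_y²) = √(10.50² + 19.64²) = 22.27 m/s.

22.3 m/s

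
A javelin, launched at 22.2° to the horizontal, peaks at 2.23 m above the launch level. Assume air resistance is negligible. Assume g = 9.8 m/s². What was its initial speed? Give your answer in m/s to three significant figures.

17.5 m/s

At the peak v_y = 0, so v_y0 = √(2gH) = √(2 × 9.80 × 2.23) = 6.611 m/s.
v_y0 = v₀ sin θ ⇒ v₀ = 6.611 / sin 22.2° = 17.50 m/s.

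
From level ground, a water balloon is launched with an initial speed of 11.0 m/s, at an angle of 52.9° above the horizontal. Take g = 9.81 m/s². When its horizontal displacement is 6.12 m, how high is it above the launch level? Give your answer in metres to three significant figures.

3.92 m

vₓ = 11.00 cos 52.9° = 6.635 m/s; v_y0 = 11.00 sin 52.9° = 8.773 m/s.
x = vₓ t ⇒ t = 6.12/6.635 = 0.9223 s.
Height: y = v_y0 t − ½ g t² = 8.773 × 0.9223 − 4.905 × 0.9223² = 8.092 − 4.173 = 3.919 m.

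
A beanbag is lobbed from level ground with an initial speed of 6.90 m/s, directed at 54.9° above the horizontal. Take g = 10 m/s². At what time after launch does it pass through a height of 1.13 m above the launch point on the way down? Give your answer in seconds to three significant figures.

0.869 s

Horizontal component vₓ = 6.900 cos 54.9° = 3.968 m/s; vertical v_y0 = 6.900 sin 54.9° = 5.645 m/s.
Require v_y0 t − ½ g t² = 1.13, i.e. 5.000 t² − 5.645 t + 1.13 = 0.
t = [5.645 ± √(5.645² − 2·10.0·1.13)] / 10.0 = (5.645 ± 3.044) / 10.0, so t = 0.2601 s or t = 0.8690 s.
The descending-branch root is 0.8690 s.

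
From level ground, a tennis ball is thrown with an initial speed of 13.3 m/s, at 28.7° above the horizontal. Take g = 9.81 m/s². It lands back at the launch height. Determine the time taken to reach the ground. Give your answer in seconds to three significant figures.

Components: vₓ = 13.30 cos 28.7° = 11.67 m/s, v_y0 = 13.30 sin 28.7° = 6.387 m/s.
It returns to y = 0 when t = 2 v_y0 / g = 2(6.387)/9.81 = 1.302 s.

1.30 s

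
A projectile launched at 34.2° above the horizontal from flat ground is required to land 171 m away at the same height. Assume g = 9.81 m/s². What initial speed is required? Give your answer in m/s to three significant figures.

Level-ground range: R = v₀² sin(2θ)/g, so v₀ = √(gR / sin 2θ).
v₀ = √(9.81 × 171 / sin 68.40°) = √(1678 / 0.9298) = √1804.2 = 42.48 m/s.

42.5 m/s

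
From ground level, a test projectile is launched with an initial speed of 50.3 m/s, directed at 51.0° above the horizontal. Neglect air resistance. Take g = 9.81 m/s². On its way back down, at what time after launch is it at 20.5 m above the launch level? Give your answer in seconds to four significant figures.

Components: vₓ = 50.30 cos 51.0° = 31.65 m/s, v_y0 = 50.30 sin 51.0° = 39.09 m/s.
Height y(t) = 39.09 t − 4.905 t² = 20.5 gives 4.905 t² − 39.09 t + 20.5 = 0.
Quadratic formula: t = (39.09 ± √1125.9) / 9.81 = (39.09 ± 33.55) / 9.81 → t = 0.5644 s or 7.405 s.
The descending-branch root is 7.405 s.

7.405 s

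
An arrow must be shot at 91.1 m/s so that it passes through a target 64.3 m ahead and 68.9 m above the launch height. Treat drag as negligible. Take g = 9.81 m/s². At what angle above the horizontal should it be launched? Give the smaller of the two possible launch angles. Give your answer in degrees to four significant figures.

49.25°

Trajectory: y = x tanθ − g x² (1 + tan²θ)/(2v₀²). With x = 64.3, y = 68.9, v₀ = 91.1, g = 9.81:
2.444 tan²θ − 64.3 tanθ + (71.34) = 0.
tanθ = [64.3 ± √(64.3² − 4 × 2.444 × (71.34))] / (2 × 2.444) = (64.3 ± 58.63) / 4.887, giving tanθ = 1.161 or 25.15.
θ = 49.25° or 87.72°; the smaller is 49.25°.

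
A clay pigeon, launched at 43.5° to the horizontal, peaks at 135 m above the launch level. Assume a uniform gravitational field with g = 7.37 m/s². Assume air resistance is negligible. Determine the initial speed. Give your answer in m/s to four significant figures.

At the peak v_y = 0, so v_y0 = √(2gH) = √(2 × 7.37 × 135) = 44.61 m/s.
v_y0 = v₀ sin θ ⇒ v₀ = 44.61 / sin 43.5° = 64.80 m/s.

64.80 m/s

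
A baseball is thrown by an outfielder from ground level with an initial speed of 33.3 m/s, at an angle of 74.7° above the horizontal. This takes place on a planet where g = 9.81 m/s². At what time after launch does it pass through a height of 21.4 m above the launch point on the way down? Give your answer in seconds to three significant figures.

5.80 s

vₓ = 33.30 cos 74.7° = 8.787 m/s; v_y0 = 33.30 sin 74.7° = 32.12 m/s.
Height y(t) = 32.12 t − 4.905 t² = 21.4 gives 4.905 t² − 32.12 t + 21.4 = 0.
Quadratic formula: t = (32.12 ± √611.81) / 9.81 = (32.12 ± 24.73) / 9.81 → t = 0.7528 s or 5.796 s.
The descending-branch root is 5.796 s.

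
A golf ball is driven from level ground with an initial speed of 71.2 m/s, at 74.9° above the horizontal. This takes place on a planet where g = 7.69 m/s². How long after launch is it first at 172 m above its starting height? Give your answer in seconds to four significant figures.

3.008 s

Components: vₓ = 71.20 cos 74.9° = 18.55 m/s, v_y0 = 71.20 sin 74.9° = 68.74 m/s.
Require v_y0 t − ½ g t² = 172, i.e. 3.845 t² − 68.74 t + 172 = 0.
t = [68.74 ± √(68.74² − 2·7.69·172)] / 7.69 = (68.74 ± 45.61) / 7.69, so t = 3.008 s or t = 14.87 s.
The first (ascending) time is 3.008 s.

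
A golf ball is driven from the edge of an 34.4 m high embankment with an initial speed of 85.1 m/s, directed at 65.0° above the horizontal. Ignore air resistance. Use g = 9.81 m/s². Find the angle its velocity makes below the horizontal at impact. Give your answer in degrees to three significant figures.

66.2°

Resolve: vₓ = 85.10 cos 65.0° = 35.96 m/s and v_y0 = 85.10 sin 65.0° = 77.13 m/s.
Vertical motion (up positive, ground at y = 0): 4.905 t² − (77.13) t − 34.4 = 0, so t = (77.13 + √(77.13² + 2·9.81·34.4)) / 9.81 = (77.13 + 81.38) / 9.81 = 16.16 s.
At impact: v_y = v_y0 − g t = −81.38 m/s; vₓ = 35.96 m/s.
Angle below horizontal: arctan(|v_y|/vₓ) = arctan(81.38/35.96) = 66.16°.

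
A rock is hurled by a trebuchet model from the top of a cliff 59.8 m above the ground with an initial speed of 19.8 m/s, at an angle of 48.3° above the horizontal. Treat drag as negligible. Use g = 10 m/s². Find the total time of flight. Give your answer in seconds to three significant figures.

5.24 s

Resolve: vₓ = 19.80 cos 48.3° = 13.17 m/s and v_y0 = 19.80 sin 48.3° = 14.78 m/s.
With up positive and y = 0 at the ground: y(t) = 59.8 + (14.78) t − 5.000 t². Setting y = 0 and taking the positive root: t = [14.78 + √(14.78² + 2·10.0·59.8)] / 10.0 = (14.78 + 37.61) / 10.0 = 5.239 s.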